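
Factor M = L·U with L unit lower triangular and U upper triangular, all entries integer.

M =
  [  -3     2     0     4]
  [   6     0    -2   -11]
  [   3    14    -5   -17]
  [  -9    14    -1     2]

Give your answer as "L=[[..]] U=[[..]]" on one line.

L=[[1,0,0,0],[-2,1,0,0],[-1,4,1,0],[3,2,1,1]] U=[[-3,2,0,4],[0,4,-2,-3],[0,0,3,-1],[0,0,0,-3]]

  R1 -= -2·R0 → [0,4,-2,-3]
  R2 -= -1·R0 → [0,16,-5,-13]
  R3 -= 3·R0 → [0,8,-1,-10]
  R2 -= 4·R1 → [0,0,3,-1]
  R3 -= 2·R1 → [0,0,3,-4]
  R3 -= 1·R2 → [0,0,0,-3]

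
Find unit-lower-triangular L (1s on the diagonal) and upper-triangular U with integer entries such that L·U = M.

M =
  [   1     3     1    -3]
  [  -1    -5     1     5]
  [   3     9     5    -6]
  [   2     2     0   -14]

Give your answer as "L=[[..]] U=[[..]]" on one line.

L=[[1,0,0,0],[-1,1,0,0],[3,0,1,0],[2,2,-3,1]] U=[[1,3,1,-3],[0,-2,2,2],[0,0,2,3],[0,0,0,-3]]

  R1 -= -1·R0 → [0,-2,2,2]
  R2 -= 3·R0 → [0,0,2,3]
  R3 -= 2·R0 → [0,-4,-2,-8]
  R2 -= 0·R1 → [0,0,2,3]
  R3 -= 2·R1 → [0,0,-6,-12]
  R3 -= -3·R2 → [0,0,0,-3]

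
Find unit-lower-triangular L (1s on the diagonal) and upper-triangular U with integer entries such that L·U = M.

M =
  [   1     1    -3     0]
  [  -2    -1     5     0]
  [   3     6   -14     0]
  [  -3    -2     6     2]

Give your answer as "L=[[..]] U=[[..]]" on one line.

  r1 -= -2·r0 → [0,1,-1,0]
  r2 -= 3·r0 → [0,3,-5,0]
  r3 -= -3·r0 → [0,1,-3,2]
  r2 -= 3·r1 → [0,0,-2,0]
  r3 -= 1·r1 → [0,0,-2,2]
  r3 -= 1·r2 → [0,0,0,2]

L=[[1,0,0,0],[-2,1,0,0],[3,3,1,0],[-3,1,1,1]] U=[[1,1,-3,0],[0,1,-1,0],[0,0,-2,0],[0,0,0,2]]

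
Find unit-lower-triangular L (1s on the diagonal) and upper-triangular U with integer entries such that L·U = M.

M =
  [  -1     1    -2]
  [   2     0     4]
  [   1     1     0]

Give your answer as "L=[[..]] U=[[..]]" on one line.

L=[[1,0,0],[-2,1,0],[-1,1,1]] U=[[-1,1,-2],[0,2,0],[0,0,-2]]

  row1 -= -2·row0 → [0,2,0]
  row2 -= -1·row0 → [0,2,-2]
  row2 -= 1·row1 → [0,0,-2]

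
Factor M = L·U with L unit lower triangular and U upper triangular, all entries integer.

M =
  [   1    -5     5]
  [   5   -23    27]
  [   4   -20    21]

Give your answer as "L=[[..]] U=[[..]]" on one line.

  r1 -= 5·r0 → [0,2,2]
  r2 -= 4·r0 → [0,0,1]
  r2 -= 0·r1 → [0,0,1]

L=[[1,0,0],[5,1,0],[4,0,1]] U=[[1,-5,5],[0,2,2],[0,0,1]]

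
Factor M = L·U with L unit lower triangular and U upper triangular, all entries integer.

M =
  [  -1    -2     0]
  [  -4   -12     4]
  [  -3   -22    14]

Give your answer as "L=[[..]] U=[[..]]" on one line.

L=[[1,0,0],[4,1,0],[3,4,1]] U=[[-1,-2,0],[0,-4,4],[0,0,-2]]

  R1 -= 4·R0 → [0,-4,4]
  R2 -= 3·R0 → [0,-16,14]
  R2 -= 4·R1 → [0,0,-2]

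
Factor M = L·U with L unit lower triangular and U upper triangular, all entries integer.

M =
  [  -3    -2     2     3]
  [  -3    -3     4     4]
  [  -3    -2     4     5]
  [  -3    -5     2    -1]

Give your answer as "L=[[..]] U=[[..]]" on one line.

L=[[1,0,0,0],[1,1,0,0],[1,0,1,0],[1,3,-3,1]] U=[[-3,-2,2,3],[0,-1,2,1],[0,0,2,2],[0,0,0,-1]]

  row1 -= 1·row0 → [0,-1,2,1]
  row2 -= 1·row0 → [0,0,2,2]
  row3 -= 1·row0 → [0,-3,0,-4]
  row2 -= 0·row1 → [0,0,2,2]
  row3 -= 3·row1 → [0,0,-6,-7]
  row3 -= -3·row2 → [0,0,0,-1]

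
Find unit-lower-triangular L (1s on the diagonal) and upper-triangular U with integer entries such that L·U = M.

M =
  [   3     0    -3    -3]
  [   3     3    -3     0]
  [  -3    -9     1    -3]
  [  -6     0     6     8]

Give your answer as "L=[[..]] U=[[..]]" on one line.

  row1 -= 1·row0 → [0,3,0,3]
  row2 -= -1·row0 → [0,-9,-2,-6]
  row3 -= -2·row0 → [0,0,0,2]
  row2 -= -3·row1 → [0,0,-2,3]
  row3 -= 0·row1 → [0,0,0,2]
  row3 -= 0·row2 → [0,0,0,2]

L=[[1,0,0,0],[1,1,0,0],[-1,-3,1,0],[-2,0,0,1]] U=[[3,0,-3,-3],[0,3,0,3],[0,0,-2,3],[0,0,0,2]]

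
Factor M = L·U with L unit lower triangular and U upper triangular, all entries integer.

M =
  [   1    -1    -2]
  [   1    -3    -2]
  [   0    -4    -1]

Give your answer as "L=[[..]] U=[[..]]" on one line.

L=[[1,0,0],[1,1,0],[0,2,1]] U=[[1,-1,-2],[0,-2,0],[0,0,-1]]

  row1 -= 1·row0 → [0,-2,0]
  row2 -= 0·row0 → [0,-4,-1]
  row2 -= 2·row1 → [0,0,-1]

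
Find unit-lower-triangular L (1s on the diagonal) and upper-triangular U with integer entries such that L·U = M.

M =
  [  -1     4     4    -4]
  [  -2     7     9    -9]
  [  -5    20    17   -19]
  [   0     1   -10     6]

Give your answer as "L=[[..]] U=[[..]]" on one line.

L=[[1,0,0,0],[2,1,0,0],[5,0,1,0],[0,-1,3,1]] U=[[-1,4,4,-4],[0,-1,1,-1],[0,0,-3,1],[0,0,0,2]]

  R1 -= 2·R0 → [0,-1,1,-1]
  R2 -= 5·R0 → [0,0,-3,1]
  R3 -= 0·R0 → [0,1,-10,6]
  R2 -= 0·R1 → [0,0,-3,1]
  R3 -= -1·R1 → [0,0,-9,5]
  R3 -= 3·R2 → [0,0,0,2]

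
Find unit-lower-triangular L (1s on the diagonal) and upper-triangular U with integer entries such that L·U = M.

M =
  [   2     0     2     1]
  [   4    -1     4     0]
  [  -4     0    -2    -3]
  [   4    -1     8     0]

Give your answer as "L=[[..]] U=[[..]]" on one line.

  r1 -= 2·r0 → [0,-1,0,-2]
  r2 -= -2·r0 → [0,0,2,-1]
  r3 -= 2·r0 → [0,-1,4,-2]
  r2 -= 0·r1 → [0,0,2,-1]
  r3 -= 1·r1 → [0,0,4,0]
  r3 -= 2·r2 → [0,0,0,2]

L=[[1,0,0,0],[2,1,0,0],[-2,0,1,0],[2,1,2,1]] U=[[2,0,2,1],[0,-1,0,-2],[0,0,2,-1],[0,0,0,2]]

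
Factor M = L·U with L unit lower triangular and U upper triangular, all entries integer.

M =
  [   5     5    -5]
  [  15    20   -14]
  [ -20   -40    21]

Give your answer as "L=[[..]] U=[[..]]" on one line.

  r1 -= 3·r0 → [0,5,1]
  r2 -= -4·r0 → [0,-20,1]
  r2 -= -4·r1 → [0,0,5]

L=[[1,0,0],[3,1,0],[-4,-4,1]] U=[[5,5,-5],[0,5,1],[0,0,5]]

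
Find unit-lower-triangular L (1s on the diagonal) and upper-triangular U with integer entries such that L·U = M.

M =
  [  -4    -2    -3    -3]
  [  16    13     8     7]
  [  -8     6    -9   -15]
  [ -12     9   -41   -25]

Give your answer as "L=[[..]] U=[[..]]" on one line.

L=[[1,0,0,0],[-4,1,0,0],[2,2,1,0],[3,3,-4,1]] U=[[-4,-2,-3,-3],[0,5,-4,-5],[0,0,5,1],[0,0,0,3]]

  r1 -= -4·r0 → [0,5,-4,-5]
  r2 -= 2·r0 → [0,10,-3,-9]
  r3 -= 3·r0 → [0,15,-32,-16]
  r2 -= 2·r1 → [0,0,5,1]
  r3 -= 3·r1 → [0,0,-20,-1]
  r3 -= -4·r2 → [0,0,0,3]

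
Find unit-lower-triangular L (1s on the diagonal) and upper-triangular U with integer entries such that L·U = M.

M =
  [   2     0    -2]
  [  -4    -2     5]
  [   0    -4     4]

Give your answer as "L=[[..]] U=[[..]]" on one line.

  row1 -= -2·row0 → [0,-2,1]
  row2 -= 0·row0 → [0,-4,4]
  row2 -= 2·row1 → [0,0,2]

L=[[1,0,0],[-2,1,0],[0,2,1]] U=[[2,0,-2],[0,-2,1],[0,0,2]]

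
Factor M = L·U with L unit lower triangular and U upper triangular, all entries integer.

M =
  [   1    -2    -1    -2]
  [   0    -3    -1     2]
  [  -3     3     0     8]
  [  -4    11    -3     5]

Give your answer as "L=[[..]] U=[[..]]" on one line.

L=[[1,0,0,0],[0,1,0,0],[-3,1,1,0],[-4,-1,4,1]] U=[[1,-2,-1,-2],[0,-3,-1,2],[0,0,-2,0],[0,0,0,-1]]

  row1 -= 0·row0 → [0,-3,-1,2]
  row2 -= -3·row0 → [0,-3,-3,2]
  row3 -= -4·row0 → [0,3,-7,-3]
  row2 -= 1·row1 → [0,0,-2,0]
  row3 -= -1·row1 → [0,0,-8,-1]
  row3 -= 4·row2 → [0,0,0,-1]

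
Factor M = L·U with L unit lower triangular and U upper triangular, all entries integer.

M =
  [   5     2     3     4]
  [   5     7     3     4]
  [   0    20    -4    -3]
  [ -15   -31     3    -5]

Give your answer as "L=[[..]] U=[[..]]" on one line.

  row1 -= 1·row0 → [0,5,0,0]
  row2 -= 0·row0 → [0,20,-4,-3]
  row3 -= -3·row0 → [0,-25,12,7]
  row2 -= 4·row1 → [0,0,-4,-3]
  row3 -= -5·row1 → [0,0,12,7]
  row3 -= -3·row2 → [0,0,0,-2]

L=[[1,0,0,0],[1,1,0,0],[0,4,1,0],[-3,-5,-3,1]] U=[[5,2,3,4],[0,5,0,0],[0,0,-4,-3],[0,0,0,-2]]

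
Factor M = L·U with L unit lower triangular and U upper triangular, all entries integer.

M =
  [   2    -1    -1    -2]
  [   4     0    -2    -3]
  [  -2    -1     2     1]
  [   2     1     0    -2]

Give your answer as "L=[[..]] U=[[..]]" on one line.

L=[[1,0,0,0],[2,1,0,0],[-1,-1,1,0],[1,1,1,1]] U=[[2,-1,-1,-2],[0,2,0,1],[0,0,1,0],[0,0,0,-1]]

  R1 -= 2·R0 → [0,2,0,1]
  R2 -= -1·R0 → [0,-2,1,-1]
  R3 -= 1·R0 → [0,2,1,0]
  R2 -= -1·R1 → [0,0,1,0]
  R3 -= 1·R1 → [0,0,1,-1]
  R3 -= 1·R2 → [0,0,0,-1]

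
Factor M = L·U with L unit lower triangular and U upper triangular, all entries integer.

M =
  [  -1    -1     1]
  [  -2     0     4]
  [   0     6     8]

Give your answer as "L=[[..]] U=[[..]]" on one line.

L=[[1,0,0],[2,1,0],[0,3,1]] U=[[-1,-1,1],[0,2,2],[0,0,2]]

  r1 -= 2·r0 → [0,2,2]
  r2 -= 0·r0 → [0,6,8]
  r2 -= 3·r1 → [0,0,2]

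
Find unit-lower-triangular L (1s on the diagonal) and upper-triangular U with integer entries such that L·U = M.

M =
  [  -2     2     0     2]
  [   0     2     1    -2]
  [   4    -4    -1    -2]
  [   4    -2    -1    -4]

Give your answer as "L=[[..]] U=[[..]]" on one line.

  row1 -= 0·row0 → [0,2,1,-2]
  row2 -= -2·row0 → [0,0,-1,2]
  row3 -= -2·row0 → [0,2,-1,0]
  row2 -= 0·row1 → [0,0,-1,2]
  row3 -= 1·row1 → [0,0,-2,2]
  row3 -= 2·row2 → [0,0,0,-2]

L=[[1,0,0,0],[0,1,0,0],[-2,0,1,0],[-2,1,2,1]] U=[[-2,2,0,2],[0,2,1,-2],[0,0,-1,2],[0,0,0,-2]]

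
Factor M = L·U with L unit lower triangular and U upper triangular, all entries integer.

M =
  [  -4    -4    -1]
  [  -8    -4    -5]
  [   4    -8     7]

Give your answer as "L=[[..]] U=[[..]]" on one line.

  row1 -= 2·row0 → [0,4,-3]
  row2 -= -1·row0 → [0,-12,6]
  row2 -= -3·row1 → [0,0,-3]

L=[[1,0,0],[2,1,0],[-1,-3,1]] U=[[-4,-4,-1],[0,4,-3],[0,0,-3]]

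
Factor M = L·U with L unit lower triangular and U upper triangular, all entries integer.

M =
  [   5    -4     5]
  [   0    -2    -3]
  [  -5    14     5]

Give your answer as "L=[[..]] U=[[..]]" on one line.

  R1 -= 0·R0 → [0,-2,-3]
  R2 -= -1·R0 → [0,10,10]
  R2 -= -5·R1 → [0,0,-5]

L=[[1,0,0],[0,1,0],[-1,-5,1]] U=[[5,-4,5],[0,-2,-3],[0,0,-5]]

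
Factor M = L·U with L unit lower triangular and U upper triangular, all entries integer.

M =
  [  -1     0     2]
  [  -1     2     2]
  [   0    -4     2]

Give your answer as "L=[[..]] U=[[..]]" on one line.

L=[[1,0,0],[1,1,0],[0,-2,1]] U=[[-1,0,2],[0,2,0],[0,0,2]]

  row1 -= 1·row0 → [0,2,0]
  row2 -= 0·row0 → [0,-4,2]
  row2 -= -2·row1 → [0,0,2]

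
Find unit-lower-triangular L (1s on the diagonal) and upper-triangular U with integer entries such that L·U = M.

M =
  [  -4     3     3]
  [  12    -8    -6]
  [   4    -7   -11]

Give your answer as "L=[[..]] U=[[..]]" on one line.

  row1 -= -3·row0 → [0,1,3]
  row2 -= -1·row0 → [0,-4,-8]
  row2 -= -4·row1 → [0,0,4]

L=[[1,0,0],[-3,1,0],[-1,-4,1]] U=[[-4,3,3],[0,1,3],[0,0,4]]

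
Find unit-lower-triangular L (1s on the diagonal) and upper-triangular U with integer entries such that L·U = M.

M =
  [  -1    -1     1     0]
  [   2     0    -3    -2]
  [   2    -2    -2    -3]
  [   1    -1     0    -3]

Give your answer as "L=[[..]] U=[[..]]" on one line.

L=[[1,0,0,0],[-2,1,0,0],[-2,2,1,0],[-1,1,1,1]] U=[[-1,-1,1,0],[0,-2,-1,-2],[0,0,2,1],[0,0,0,-2]]

  R1 -= -2·R0 → [0,-2,-1,-2]
  R2 -= -2·R0 → [0,-4,0,-3]
  R3 -= -1·R0 → [0,-2,1,-3]
  R2 -= 2·R1 → [0,0,2,1]
  R3 -= 1·R1 → [0,0,2,-1]
  R3 -= 1·R2 → [0,0,0,-2]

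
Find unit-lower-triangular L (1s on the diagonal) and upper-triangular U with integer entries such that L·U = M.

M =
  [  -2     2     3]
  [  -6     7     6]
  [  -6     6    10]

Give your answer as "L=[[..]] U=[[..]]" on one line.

  R1 -= 3·R0 → [0,1,-3]
  R2 -= 3·R0 → [0,0,1]
  R2 -= 0·R1 → [0,0,1]

L=[[1,0,0],[3,1,0],[3,0,1]] U=[[-2,2,3],[0,1,-3],[0,0,1]]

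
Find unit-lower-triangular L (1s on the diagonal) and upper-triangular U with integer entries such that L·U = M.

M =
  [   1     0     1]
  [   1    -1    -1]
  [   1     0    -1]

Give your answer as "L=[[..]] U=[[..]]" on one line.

L=[[1,0,0],[1,1,0],[1,0,1]] U=[[1,0,1],[0,-1,-2],[0,0,-2]]

  R1 -= 1·R0 → [0,-1,-2]
  R2 -= 1·R0 → [0,0,-2]
  R2 -= 0·R1 → [0,0,-2]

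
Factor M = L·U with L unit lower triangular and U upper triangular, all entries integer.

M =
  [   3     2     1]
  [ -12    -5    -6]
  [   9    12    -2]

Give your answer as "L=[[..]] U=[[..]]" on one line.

L=[[1,0,0],[-4,1,0],[3,2,1]] U=[[3,2,1],[0,3,-2],[0,0,-1]]

  r1 -= -4·r0 → [0,3,-2]
  r2 -= 3·r0 → [0,6,-5]
  r2 -= 2·r1 → [0,0,-1]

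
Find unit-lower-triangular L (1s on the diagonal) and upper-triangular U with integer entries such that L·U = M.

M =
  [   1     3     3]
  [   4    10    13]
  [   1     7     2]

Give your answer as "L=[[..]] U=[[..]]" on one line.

  r1 -= 4·r0 → [0,-2,1]
  r2 -= 1·r0 → [0,4,-1]
  r2 -= -2·r1 → [0,0,1]

L=[[1,0,0],[4,1,0],[1,-2,1]] U=[[1,3,3],[0,-2,1],[0,0,1]]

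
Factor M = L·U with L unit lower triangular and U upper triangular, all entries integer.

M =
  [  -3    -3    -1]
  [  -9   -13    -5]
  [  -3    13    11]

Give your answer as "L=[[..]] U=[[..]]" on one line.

L=[[1,0,0],[3,1,0],[1,-4,1]] U=[[-3,-3,-1],[0,-4,-2],[0,0,4]]

  R1 -= 3·R0 → [0,-4,-2]
  R2 -= 1·R0 → [0,16,12]
  R2 -= -4·R1 → [0,0,4]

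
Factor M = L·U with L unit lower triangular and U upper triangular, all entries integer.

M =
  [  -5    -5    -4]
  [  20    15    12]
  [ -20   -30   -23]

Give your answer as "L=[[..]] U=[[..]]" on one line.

L=[[1,0,0],[-4,1,0],[4,2,1]] U=[[-5,-5,-4],[0,-5,-4],[0,0,1]]

  R1 -= -4·R0 → [0,-5,-4]
  R2 -= 4·R0 → [0,-10,-7]
  R2 -= 2·R1 → [0,0,1]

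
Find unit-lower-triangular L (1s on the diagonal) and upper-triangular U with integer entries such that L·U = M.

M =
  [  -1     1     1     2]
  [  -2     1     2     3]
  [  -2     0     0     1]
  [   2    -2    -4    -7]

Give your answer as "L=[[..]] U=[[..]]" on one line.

  R1 -= 2·R0 → [0,-1,0,-1]
  R2 -= 2·R0 → [0,-2,-2,-3]
  R3 -= -2·R0 → [0,0,-2,-3]
  R2 -= 2·R1 → [0,0,-2,-1]
  R3 -= 0·R1 → [0,0,-2,-3]
  R3 -= 1·R2 → [0,0,0,-2]

L=[[1,0,0,0],[2,1,0,0],[2,2,1,0],[-2,0,1,1]] U=[[-1,1,1,2],[0,-1,0,-1],[0,0,-2,-1],[0,0,0,-2]]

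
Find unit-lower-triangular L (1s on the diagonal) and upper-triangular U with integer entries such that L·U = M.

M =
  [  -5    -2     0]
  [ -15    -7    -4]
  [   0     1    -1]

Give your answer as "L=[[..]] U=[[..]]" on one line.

  row1 -= 3·row0 → [0,-1,-4]
  row2 -= 0·row0 → [0,1,-1]
  row2 -= -1·row1 → [0,0,-5]

L=[[1,0,0],[3,1,0],[0,-1,1]] U=[[-5,-2,0],[0,-1,-4],[0,0,-5]]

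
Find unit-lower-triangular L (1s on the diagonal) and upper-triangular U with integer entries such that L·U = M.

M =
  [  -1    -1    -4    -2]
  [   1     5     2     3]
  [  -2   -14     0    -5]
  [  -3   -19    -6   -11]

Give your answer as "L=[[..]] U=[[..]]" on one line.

L=[[1,0,0,0],[-1,1,0,0],[2,-3,1,0],[3,-4,-1,1]] U=[[-1,-1,-4,-2],[0,4,-2,1],[0,0,2,2],[0,0,0,1]]

  row1 -= -1·row0 → [0,4,-2,1]
  row2 -= 2·row0 → [0,-12,8,-1]
  row3 -= 3·row0 → [0,-16,6,-5]
  row2 -= -3·row1 → [0,0,2,2]
  row3 -= -4·row1 → [0,0,-2,-1]
  row3 -= -1·row2 → [0,0,0,1]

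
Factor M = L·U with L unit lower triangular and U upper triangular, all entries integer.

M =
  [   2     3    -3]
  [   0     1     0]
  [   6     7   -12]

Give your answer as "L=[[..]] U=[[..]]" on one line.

  row1 -= 0·row0 → [0,1,0]
  row2 -= 3·row0 → [0,-2,-3]
  row2 -= -2·row1 → [0,0,-3]

L=[[1,0,0],[0,1,0],[3,-2,1]] U=[[2,3,-3],[0,1,0],[0,0,-3]]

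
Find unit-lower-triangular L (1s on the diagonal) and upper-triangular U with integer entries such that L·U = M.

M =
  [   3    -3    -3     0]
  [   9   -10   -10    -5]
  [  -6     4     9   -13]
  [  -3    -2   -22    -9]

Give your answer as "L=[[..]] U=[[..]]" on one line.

  r1 -= 3·r0 → [0,-1,-1,-5]
  r2 -= -2·r0 → [0,-2,3,-13]
  r3 -= -1·r0 → [0,-5,-25,-9]
  r2 -= 2·r1 → [0,0,5,-3]
  r3 -= 5·r1 → [0,0,-20,16]
  r3 -= -4·r2 → [0,0,0,4]

L=[[1,0,0,0],[3,1,0,0],[-2,2,1,0],[-1,5,-4,1]] U=[[3,-3,-3,0],[0,-1,-1,-5],[0,0,5,-3],[0,0,0,4]]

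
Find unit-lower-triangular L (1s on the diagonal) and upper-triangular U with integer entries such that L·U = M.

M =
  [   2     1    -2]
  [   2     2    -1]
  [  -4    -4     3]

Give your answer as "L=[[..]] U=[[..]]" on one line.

  R1 -= 1·R0 → [0,1,1]
  R2 -= -2·R0 → [0,-2,-1]
  R2 -= -2·R1 → [0,0,1]

L=[[1,0,0],[1,1,0],[-2,-2,1]] U=[[2,1,-2],[0,1,1],[0,0,1]]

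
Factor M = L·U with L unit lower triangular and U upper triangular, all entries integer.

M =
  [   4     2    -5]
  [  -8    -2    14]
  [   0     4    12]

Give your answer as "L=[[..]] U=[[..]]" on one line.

L=[[1,0,0],[-2,1,0],[0,2,1]] U=[[4,2,-5],[0,2,4],[0,0,4]]

  row1 -= -2·row0 → [0,2,4]
  row2 -= 0·row0 → [0,4,12]
  row2 -= 2·row1 → [0,0,4]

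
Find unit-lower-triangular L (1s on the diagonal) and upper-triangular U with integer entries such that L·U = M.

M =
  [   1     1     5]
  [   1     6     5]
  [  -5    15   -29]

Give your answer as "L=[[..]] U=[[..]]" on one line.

  R1 -= 1·R0 → [0,5,0]
  R2 -= -5·R0 → [0,20,-4]
  R2 -= 4·R1 → [0,0,-4]

L=[[1,0,0],[1,1,0],[-5,4,1]] U=[[1,1,5],[0,5,0],[0,0,-4]]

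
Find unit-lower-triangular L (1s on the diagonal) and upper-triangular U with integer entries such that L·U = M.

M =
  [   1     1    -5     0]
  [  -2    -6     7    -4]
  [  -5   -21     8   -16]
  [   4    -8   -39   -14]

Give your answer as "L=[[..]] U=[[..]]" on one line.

L=[[1,0,0,0],[-2,1,0,0],[-5,4,1,0],[4,3,2,1]] U=[[1,1,-5,0],[0,-4,-3,-4],[0,0,-5,0],[0,0,0,-2]]

  R1 -= -2·R0 → [0,-4,-3,-4]
  R2 -= -5·R0 → [0,-16,-17,-16]
  R3 -= 4·R0 → [0,-12,-19,-14]
  R2 -= 4·R1 → [0,0,-5,0]
  R3 -= 3·R1 → [0,0,-10,-2]
  R3 -= 2·R2 → [0,0,0,-2]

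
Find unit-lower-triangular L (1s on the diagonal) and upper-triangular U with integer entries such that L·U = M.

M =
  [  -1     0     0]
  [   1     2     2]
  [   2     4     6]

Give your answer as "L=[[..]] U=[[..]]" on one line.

  r1 -= -1·r0 → [0,2,2]
  r2 -= -2·r0 → [0,4,6]
  r2 -= 2·r1 → [0,0,2]

L=[[1,0,0],[-1,1,0],[-2,2,1]] U=[[-1,0,0],[0,2,2],[0,0,2]]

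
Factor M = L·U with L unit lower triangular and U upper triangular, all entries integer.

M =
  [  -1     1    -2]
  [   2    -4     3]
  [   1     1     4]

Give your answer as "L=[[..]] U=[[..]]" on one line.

  r1 -= -2·r0 → [0,-2,-1]
  r2 -= -1·r0 → [0,2,2]
  r2 -= -1·r1 → [0,0,1]

L=[[1,0,0],[-2,1,0],[-1,-1,1]] U=[[-1,1,-2],[0,-2,-1],[0,0,1]]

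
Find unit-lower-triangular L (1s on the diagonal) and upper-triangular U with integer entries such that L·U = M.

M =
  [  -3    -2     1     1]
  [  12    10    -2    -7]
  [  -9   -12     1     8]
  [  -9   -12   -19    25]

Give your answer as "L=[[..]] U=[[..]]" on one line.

  R1 -= -4·R0 → [0,2,2,-3]
  R2 -= 3·R0 → [0,-6,-2,5]
  R3 -= 3·R0 → [0,-6,-22,22]
  R2 -= -3·R1 → [0,0,4,-4]
  R3 -= -3·R1 → [0,0,-16,13]
  R3 -= -4·R2 → [0,0,0,-3]

L=[[1,0,0,0],[-4,1,0,0],[3,-3,1,0],[3,-3,-4,1]] U=[[-3,-2,1,1],[0,2,2,-3],[0,0,4,-4],[0,0,0,-3]]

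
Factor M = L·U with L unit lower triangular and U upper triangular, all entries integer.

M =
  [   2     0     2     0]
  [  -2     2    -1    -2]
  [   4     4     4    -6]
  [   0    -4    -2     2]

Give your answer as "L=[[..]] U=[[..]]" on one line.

L=[[1,0,0,0],[-1,1,0,0],[2,2,1,0],[0,-2,0,1]] U=[[2,0,2,0],[0,2,1,-2],[0,0,-2,-2],[0,0,0,-2]]

  r1 -= -1·r0 → [0,2,1,-2]
  r2 -= 2·r0 → [0,4,0,-6]
  r3 -= 0·r0 → [0,-4,-2,2]
  r2 -= 2·r1 → [0,0,-2,-2]
  r3 -= -2·r1 → [0,0,0,-2]
  r3 -= 0·r2 → [0,0,0,-2]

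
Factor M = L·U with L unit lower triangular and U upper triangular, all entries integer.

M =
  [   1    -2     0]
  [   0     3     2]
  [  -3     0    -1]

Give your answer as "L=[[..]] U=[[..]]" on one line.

  row1 -= 0·row0 → [0,3,2]
  row2 -= -3·row0 → [0,-6,-1]
  row2 -= -2·row1 → [0,0,3]

L=[[1,0,0],[0,1,0],[-3,-2,1]] U=[[1,-2,0],[0,3,2],[0,0,3]]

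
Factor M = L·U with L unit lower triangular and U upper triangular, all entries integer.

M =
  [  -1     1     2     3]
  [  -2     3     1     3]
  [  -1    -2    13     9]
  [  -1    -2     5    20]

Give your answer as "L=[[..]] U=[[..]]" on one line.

L=[[1,0,0,0],[2,1,0,0],[1,-3,1,0],[1,-3,-3,1]] U=[[-1,1,2,3],[0,1,-3,-3],[0,0,2,-3],[0,0,0,-1]]

  r1 -= 2·r0 → [0,1,-3,-3]
  r2 -= 1·r0 → [0,-3,11,6]
  r3 -= 1·r0 → [0,-3,3,17]
  r2 -= -3·r1 → [0,0,2,-3]
  r3 -= -3·r1 → [0,0,-6,8]
  r3 -= -3·r2 → [0,0,0,-1]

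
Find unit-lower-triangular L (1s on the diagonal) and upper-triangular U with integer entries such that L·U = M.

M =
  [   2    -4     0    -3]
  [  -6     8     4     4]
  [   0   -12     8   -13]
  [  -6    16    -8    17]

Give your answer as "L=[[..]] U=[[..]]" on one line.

  row1 -= -3·row0 → [0,-4,4,-5]
  row2 -= 0·row0 → [0,-12,8,-13]
  row3 -= -3·row0 → [0,4,-8,8]
  row2 -= 3·row1 → [0,0,-4,2]
  row3 -= -1·row1 → [0,0,-4,3]
  row3 -= 1·row2 → [0,0,0,1]

L=[[1,0,0,0],[-3,1,0,0],[0,3,1,0],[-3,-1,1,1]] U=[[2,-4,0,-3],[0,-4,4,-5],[0,0,-4,2],[0,0,0,1]]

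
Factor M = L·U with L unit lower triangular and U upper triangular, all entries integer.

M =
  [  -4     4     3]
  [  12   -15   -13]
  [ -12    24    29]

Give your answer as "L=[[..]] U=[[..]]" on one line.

  R1 -= -3·R0 → [0,-3,-4]
  R2 -= 3·R0 → [0,12,20]
  R2 -= -4·R1 → [0,0,4]

L=[[1,0,0],[-3,1,0],[3,-4,1]] U=[[-4,4,3],[0,-3,-4],[0,0,4]]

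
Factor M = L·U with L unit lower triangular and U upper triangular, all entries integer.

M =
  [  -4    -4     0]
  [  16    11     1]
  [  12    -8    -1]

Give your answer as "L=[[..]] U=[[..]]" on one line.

L=[[1,0,0],[-4,1,0],[-3,4,1]] U=[[-4,-4,0],[0,-5,1],[0,0,-5]]

  R1 -= -4·R0 → [0,-5,1]
  R2 -= -3·R0 → [0,-20,-1]
  R2 -= 4·R1 → [0,0,-5]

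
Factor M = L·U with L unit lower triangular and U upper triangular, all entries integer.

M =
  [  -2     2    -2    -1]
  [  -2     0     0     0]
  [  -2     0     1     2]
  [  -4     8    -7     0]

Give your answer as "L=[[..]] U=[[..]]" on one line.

  r1 -= 1·r0 → [0,-2,2,1]
  r2 -= 1·r0 → [0,-2,3,3]
  r3 -= 2·r0 → [0,4,-3,2]
  r2 -= 1·r1 → [0,0,1,2]
  r3 -= -2·r1 → [0,0,1,4]
  r3 -= 1·r2 → [0,0,0,2]

L=[[1,0,0,0],[1,1,0,0],[1,1,1,0],[2,-2,1,1]] U=[[-2,2,-2,-1],[0,-2,2,1],[0,0,1,2],[0,0,0,2]]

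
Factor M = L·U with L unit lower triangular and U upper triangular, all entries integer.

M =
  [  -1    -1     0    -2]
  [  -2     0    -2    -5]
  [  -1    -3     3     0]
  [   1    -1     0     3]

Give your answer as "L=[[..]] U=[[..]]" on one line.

L=[[1,0,0,0],[2,1,0,0],[1,-1,1,0],[-1,-1,-2,1]] U=[[-1,-1,0,-2],[0,2,-2,-1],[0,0,1,1],[0,0,0,2]]

  R1 -= 2·R0 → [0,2,-2,-1]
  R2 -= 1·R0 → [0,-2,3,2]
  R3 -= -1·R0 → [0,-2,0,1]
  R2 -= -1·R1 → [0,0,1,1]
  R3 -= -1·R1 → [0,0,-2,0]
  R3 -= -2·R2 → [0,0,0,2]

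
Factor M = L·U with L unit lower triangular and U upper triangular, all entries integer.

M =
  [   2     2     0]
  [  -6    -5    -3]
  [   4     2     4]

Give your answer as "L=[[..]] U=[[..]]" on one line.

  r1 -= -3·r0 → [0,1,-3]
  r2 -= 2·r0 → [0,-2,4]
  r2 -= -2·r1 → [0,0,-2]

L=[[1,0,0],[-3,1,0],[2,-2,1]] U=[[2,2,0],[0,1,-3],[0,0,-2]]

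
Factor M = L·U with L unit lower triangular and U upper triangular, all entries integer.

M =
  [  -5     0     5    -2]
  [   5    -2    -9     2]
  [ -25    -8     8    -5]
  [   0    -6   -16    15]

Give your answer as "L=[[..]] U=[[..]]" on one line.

  row1 -= -1·row0 → [0,-2,-4,0]
  row2 -= 5·row0 → [0,-8,-17,5]
  row3 -= 0·row0 → [0,-6,-16,15]
  row2 -= 4·row1 → [0,0,-1,5]
  row3 -= 3·row1 → [0,0,-4,15]
  row3 -= 4·row2 → [0,0,0,-5]

L=[[1,0,0,0],[-1,1,0,0],[5,4,1,0],[0,3,4,1]] U=[[-5,0,5,-2],[0,-2,-4,0],[0,0,-1,5],[0,0,0,-5]]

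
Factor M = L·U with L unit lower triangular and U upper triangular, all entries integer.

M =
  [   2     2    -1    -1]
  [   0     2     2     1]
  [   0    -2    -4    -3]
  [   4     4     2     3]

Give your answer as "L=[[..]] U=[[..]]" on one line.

L=[[1,0,0,0],[0,1,0,0],[0,-1,1,0],[2,0,-2,1]] U=[[2,2,-1,-1],[0,2,2,1],[0,0,-2,-2],[0,0,0,1]]

  r1 -= 0·r0 → [0,2,2,1]
  r2 -= 0·r0 → [0,-2,-4,-3]
  r3 -= 2·r0 → [0,0,4,5]
  r2 -= -1·r1 → [0,0,-2,-2]
  r3 -= 0·r1 → [0,0,4,5]
  r3 -= -2·r2 → [0,0,0,1]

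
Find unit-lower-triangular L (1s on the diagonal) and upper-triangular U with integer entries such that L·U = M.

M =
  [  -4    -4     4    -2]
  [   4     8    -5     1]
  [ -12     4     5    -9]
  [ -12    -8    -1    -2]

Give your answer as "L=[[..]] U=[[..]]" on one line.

  R1 -= -1·R0 → [0,4,-1,-1]
  R2 -= 3·R0 → [0,16,-7,-3]
  R3 -= 3·R0 → [0,4,-13,4]
  R2 -= 4·R1 → [0,0,-3,1]
  R3 -= 1·R1 → [0,0,-12,5]
  R3 -= 4·R2 → [0,0,0,1]

L=[[1,0,0,0],[-1,1,0,0],[3,4,1,0],[3,1,4,1]] U=[[-4,-4,4,-2],[0,4,-1,-1],[0,0,-3,1],[0,0,0,1]]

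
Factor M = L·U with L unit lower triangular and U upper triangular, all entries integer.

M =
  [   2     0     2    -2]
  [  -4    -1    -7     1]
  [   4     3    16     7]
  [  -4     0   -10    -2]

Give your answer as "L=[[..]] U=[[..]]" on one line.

  row1 -= -2·row0 → [0,-1,-3,-3]
  row2 -= 2·row0 → [0,3,12,11]
  row3 -= -2·row0 → [0,0,-6,-6]
  row2 -= -3·row1 → [0,0,3,2]
  row3 -= 0·row1 → [0,0,-6,-6]
  row3 -= -2·row2 → [0,0,0,-2]

L=[[1,0,0,0],[-2,1,0,0],[2,-3,1,0],[-2,0,-2,1]] U=[[2,0,2,-2],[0,-1,-3,-3],[0,0,3,2],[0,0,0,-2]]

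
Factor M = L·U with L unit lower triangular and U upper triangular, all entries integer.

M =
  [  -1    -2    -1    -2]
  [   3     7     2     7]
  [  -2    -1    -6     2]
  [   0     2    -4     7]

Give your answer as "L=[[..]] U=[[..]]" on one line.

L=[[1,0,0,0],[-3,1,0,0],[2,3,1,0],[0,2,2,1]] U=[[-1,-2,-1,-2],[0,1,-1,1],[0,0,-1,3],[0,0,0,-1]]

  R1 -= -3·R0 → [0,1,-1,1]
  R2 -= 2·R0 → [0,3,-4,6]
  R3 -= 0·R0 → [0,2,-4,7]
  R2 -= 3·R1 → [0,0,-1,3]
  R3 -= 2·R1 → [0,0,-2,5]
  R3 -= 2·R2 → [0,0,0,-1]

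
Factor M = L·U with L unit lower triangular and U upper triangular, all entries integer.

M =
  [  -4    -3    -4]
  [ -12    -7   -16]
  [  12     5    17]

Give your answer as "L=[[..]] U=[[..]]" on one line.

L=[[1,0,0],[3,1,0],[-3,-2,1]] U=[[-4,-3,-4],[0,2,-4],[0,0,-3]]

  row1 -= 3·row0 → [0,2,-4]
  row2 -= -3·row0 → [0,-4,5]
  row2 -= -2·row1 → [0,0,-3]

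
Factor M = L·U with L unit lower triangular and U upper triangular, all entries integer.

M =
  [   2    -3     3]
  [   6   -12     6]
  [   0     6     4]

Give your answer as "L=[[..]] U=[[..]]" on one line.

L=[[1,0,0],[3,1,0],[0,-2,1]] U=[[2,-3,3],[0,-3,-3],[0,0,-2]]

  R1 -= 3·R0 → [0,-3,-3]
  R2 -= 0·R0 → [0,6,4]
  R2 -= -2·R1 → [0,0,-2]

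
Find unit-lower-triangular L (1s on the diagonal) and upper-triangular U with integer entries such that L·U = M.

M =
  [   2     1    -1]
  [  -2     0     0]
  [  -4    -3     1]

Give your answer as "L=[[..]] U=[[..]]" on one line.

L=[[1,0,0],[-1,1,0],[-2,-1,1]] U=[[2,1,-1],[0,1,-1],[0,0,-2]]

  R1 -= -1·R0 → [0,1,-1]
  R2 -= -2·R0 → [0,-1,-1]
  R2 -= -1·R1 → [0,0,-2]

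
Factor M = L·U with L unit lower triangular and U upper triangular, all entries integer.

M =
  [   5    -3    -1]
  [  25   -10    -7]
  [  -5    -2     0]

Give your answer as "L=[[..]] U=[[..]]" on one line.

L=[[1,0,0],[5,1,0],[-1,-1,1]] U=[[5,-3,-1],[0,5,-2],[0,0,-3]]

  row1 -= 5·row0 → [0,5,-2]
  row2 -= -1·row0 → [0,-5,-1]
  row2 -= -1·row1 → [0,0,-3]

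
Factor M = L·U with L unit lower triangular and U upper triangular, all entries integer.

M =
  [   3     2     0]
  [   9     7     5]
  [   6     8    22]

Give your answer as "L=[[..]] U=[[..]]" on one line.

L=[[1,0,0],[3,1,0],[2,4,1]] U=[[3,2,0],[0,1,5],[0,0,2]]

  r1 -= 3·r0 → [0,1,5]
  r2 -= 2·r0 → [0,4,22]
  r2 -= 4·r1 → [0,0,2]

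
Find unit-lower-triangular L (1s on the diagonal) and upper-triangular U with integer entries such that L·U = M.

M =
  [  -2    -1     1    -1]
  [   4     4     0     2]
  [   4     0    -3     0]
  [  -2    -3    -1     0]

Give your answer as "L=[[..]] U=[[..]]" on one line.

  R1 -= -2·R0 → [0,2,2,0]
  R2 -= -2·R0 → [0,-2,-1,-2]
  R3 -= 1·R0 → [0,-2,-2,1]
  R2 -= -1·R1 → [0,0,1,-2]
  R3 -= -1·R1 → [0,0,0,1]
  R3 -= 0·R2 → [0,0,0,1]

L=[[1,0,0,0],[-2,1,0,0],[-2,-1,1,0],[1,-1,0,1]] U=[[-2,-1,1,-1],[0,2,2,0],[0,0,1,-2],[0,0,0,1]]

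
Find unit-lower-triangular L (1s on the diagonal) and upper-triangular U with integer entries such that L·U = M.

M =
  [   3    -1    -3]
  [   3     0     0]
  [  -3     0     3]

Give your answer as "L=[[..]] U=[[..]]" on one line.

L=[[1,0,0],[1,1,0],[-1,-1,1]] U=[[3,-1,-3],[0,1,3],[0,0,3]]

  R1 -= 1·R0 → [0,1,3]
  R2 -= -1·R0 → [0,-1,0]
  R2 -= -1·R1 → [0,0,3]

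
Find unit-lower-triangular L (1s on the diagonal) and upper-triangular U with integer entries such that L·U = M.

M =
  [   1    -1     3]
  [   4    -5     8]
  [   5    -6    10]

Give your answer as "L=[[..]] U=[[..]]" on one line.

  row1 -= 4·row0 → [0,-1,-4]
  row2 -= 5·row0 → [0,-1,-5]
  row2 -= 1·row1 → [0,0,-1]

L=[[1,0,0],[4,1,0],[5,1,1]] U=[[1,-1,3],[0,-1,-4],[0,0,-1]]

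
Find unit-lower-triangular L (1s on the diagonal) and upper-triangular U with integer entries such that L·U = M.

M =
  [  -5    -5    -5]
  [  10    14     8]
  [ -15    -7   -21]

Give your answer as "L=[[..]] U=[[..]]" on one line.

  R1 -= -2·R0 → [0,4,-2]
  R2 -= 3·R0 → [0,8,-6]
  R2 -= 2·R1 → [0,0,-2]

L=[[1,0,0],[-2,1,0],[3,2,1]] U=[[-5,-5,-5],[0,4,-2],[0,0,-2]]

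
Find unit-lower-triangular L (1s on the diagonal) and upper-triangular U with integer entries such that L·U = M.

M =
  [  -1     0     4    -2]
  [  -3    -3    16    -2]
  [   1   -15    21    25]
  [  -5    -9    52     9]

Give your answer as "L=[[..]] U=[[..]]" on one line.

  row1 -= 3·row0 → [0,-3,4,4]
  row2 -= -1·row0 → [0,-15,25,23]
  row3 -= 5·row0 → [0,-9,32,19]
  row2 -= 5·row1 → [0,0,5,3]
  row3 -= 3·row1 → [0,0,20,7]
  row3 -= 4·row2 → [0,0,0,-5]

L=[[1,0,0,0],[3,1,0,0],[-1,5,1,0],[5,3,4,1]] U=[[-1,0,4,-2],[0,-3,4,4],[0,0,5,3],[0,0,0,-5]]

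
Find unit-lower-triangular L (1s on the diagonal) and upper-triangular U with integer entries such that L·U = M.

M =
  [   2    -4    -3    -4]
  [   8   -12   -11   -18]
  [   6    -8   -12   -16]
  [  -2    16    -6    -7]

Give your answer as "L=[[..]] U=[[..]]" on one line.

  r1 -= 4·r0 → [0,4,1,-2]
  r2 -= 3·r0 → [0,4,-3,-4]
  r3 -= -1·r0 → [0,12,-9,-11]
  r2 -= 1·r1 → [0,0,-4,-2]
  r3 -= 3·r1 → [0,0,-12,-5]
  r3 -= 3·r2 → [0,0,0,1]

L=[[1,0,0,0],[4,1,0,0],[3,1,1,0],[-1,3,3,1]] U=[[2,-4,-3,-4],[0,4,1,-2],[0,0,-4,-2],[0,0,0,1]]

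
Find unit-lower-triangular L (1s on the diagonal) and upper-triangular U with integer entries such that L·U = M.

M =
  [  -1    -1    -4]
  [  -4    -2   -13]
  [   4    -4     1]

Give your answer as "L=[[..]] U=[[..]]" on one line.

  R1 -= 4·R0 → [0,2,3]
  R2 -= -4·R0 → [0,-8,-15]
  R2 -= -4·R1 → [0,0,-3]

L=[[1,0,0],[4,1,0],[-4,-4,1]] U=[[-1,-1,-4],[0,2,3],[0,0,-3]]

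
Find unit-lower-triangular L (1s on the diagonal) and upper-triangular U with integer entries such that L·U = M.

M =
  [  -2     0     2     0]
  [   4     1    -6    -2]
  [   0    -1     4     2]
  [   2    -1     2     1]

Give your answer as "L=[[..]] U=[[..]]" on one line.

  row1 -= -2·row0 → [0,1,-2,-2]
  row2 -= 0·row0 → [0,-1,4,2]
  row3 -= -1·row0 → [0,-1,4,1]
  row2 -= -1·row1 → [0,0,2,0]
  row3 -= -1·row1 → [0,0,2,-1]
  row3 -= 1·row2 → [0,0,0,-1]

L=[[1,0,0,0],[-2,1,0,0],[0,-1,1,0],[-1,-1,1,1]] U=[[-2,0,2,0],[0,1,-2,-2],[0,0,2,0],[0,0,0,-1]]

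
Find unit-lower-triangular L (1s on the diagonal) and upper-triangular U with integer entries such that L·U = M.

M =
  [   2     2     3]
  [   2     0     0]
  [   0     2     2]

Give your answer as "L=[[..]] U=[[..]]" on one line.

  row1 -= 1·row0 → [0,-2,-3]
  row2 -= 0·row0 → [0,2,2]
  row2 -= -1·row1 → [0,0,-1]

L=[[1,0,0],[1,1,0],[0,-1,1]] U=[[2,2,3],[0,-2,-3],[0,0,-1]]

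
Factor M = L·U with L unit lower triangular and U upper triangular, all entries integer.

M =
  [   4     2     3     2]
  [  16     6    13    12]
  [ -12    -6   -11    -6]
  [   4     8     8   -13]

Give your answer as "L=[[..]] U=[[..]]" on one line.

  R1 -= 4·R0 → [0,-2,1,4]
  R2 -= -3·R0 → [0,0,-2,0]
  R3 -= 1·R0 → [0,6,5,-15]
  R2 -= 0·R1 → [0,0,-2,0]
  R3 -= -3·R1 → [0,0,8,-3]
  R3 -= -4·R2 → [0,0,0,-3]

L=[[1,0,0,0],[4,1,0,0],[-3,0,1,0],[1,-3,-4,1]] U=[[4,2,3,2],[0,-2,1,4],[0,0,-2,0],[0,0,0,-3]]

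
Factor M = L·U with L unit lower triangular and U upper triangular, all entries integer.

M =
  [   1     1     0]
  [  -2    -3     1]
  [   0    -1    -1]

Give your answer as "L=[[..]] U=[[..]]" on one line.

L=[[1,0,0],[-2,1,0],[0,1,1]] U=[[1,1,0],[0,-1,1],[0,0,-2]]

  row1 -= -2·row0 → [0,-1,1]
  row2 -= 0·row0 → [0,-1,-1]
  row2 -= 1·row1 → [0,0,-2]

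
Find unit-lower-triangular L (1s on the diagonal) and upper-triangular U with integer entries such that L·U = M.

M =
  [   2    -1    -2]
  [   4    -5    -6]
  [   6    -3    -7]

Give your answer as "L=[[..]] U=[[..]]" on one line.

  row1 -= 2·row0 → [0,-3,-2]
  row2 -= 3·row0 → [0,0,-1]
  row2 -= 0·row1 → [0,0,-1]

L=[[1,0,0],[2,1,0],[3,0,1]] U=[[2,-1,-2],[0,-3,-2],[0,0,-1]]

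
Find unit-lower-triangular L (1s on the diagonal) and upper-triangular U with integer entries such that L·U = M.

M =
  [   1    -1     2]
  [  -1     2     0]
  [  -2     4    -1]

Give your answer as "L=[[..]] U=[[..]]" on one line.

  r1 -= -1·r0 → [0,1,2]
  r2 -= -2·r0 → [0,2,3]
  r2 -= 2·r1 → [0,0,-1]

L=[[1,0,0],[-1,1,0],[-2,2,1]] U=[[1,-1,2],[0,1,2],[0,0,-1]]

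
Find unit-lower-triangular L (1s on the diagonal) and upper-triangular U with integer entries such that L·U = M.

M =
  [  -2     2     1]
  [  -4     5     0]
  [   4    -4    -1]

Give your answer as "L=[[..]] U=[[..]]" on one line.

L=[[1,0,0],[2,1,0],[-2,0,1]] U=[[-2,2,1],[0,1,-2],[0,0,1]]

  r1 -= 2·r0 → [0,1,-2]
  r2 -= -2·r0 → [0,0,1]
  r2 -= 0·r1 → [0,0,1]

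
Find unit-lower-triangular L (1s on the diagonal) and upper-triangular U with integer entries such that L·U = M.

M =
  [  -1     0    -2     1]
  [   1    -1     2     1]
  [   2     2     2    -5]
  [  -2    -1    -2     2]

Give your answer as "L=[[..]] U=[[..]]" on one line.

  R1 -= -1·R0 → [0,-1,0,2]
  R2 -= -2·R0 → [0,2,-2,-3]
  R3 -= 2·R0 → [0,-1,2,0]
  R2 -= -2·R1 → [0,0,-2,1]
  R3 -= 1·R1 → [0,0,2,-2]
  R3 -= -1·R2 → [0,0,0,-1]

L=[[1,0,0,0],[-1,1,0,0],[-2,-2,1,0],[2,1,-1,1]] U=[[-1,0,-2,1],[0,-1,0,2],[0,0,-2,1],[0,0,0,-1]]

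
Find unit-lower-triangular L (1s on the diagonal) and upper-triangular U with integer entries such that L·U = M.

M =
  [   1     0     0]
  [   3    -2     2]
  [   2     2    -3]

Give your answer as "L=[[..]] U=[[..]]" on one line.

L=[[1,0,0],[3,1,0],[2,-1,1]] U=[[1,0,0],[0,-2,2],[0,0,-1]]

  r1 -= 3·r0 → [0,-2,2]
  r2 -= 2·r0 → [0,2,-3]
  r2 -= -1·r1 → [0,0,-1]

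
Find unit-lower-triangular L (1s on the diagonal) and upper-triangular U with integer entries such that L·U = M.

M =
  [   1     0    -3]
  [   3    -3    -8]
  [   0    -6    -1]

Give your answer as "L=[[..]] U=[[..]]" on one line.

L=[[1,0,0],[3,1,0],[0,2,1]] U=[[1,0,-3],[0,-3,1],[0,0,-3]]

  R1 -= 3·R0 → [0,-3,1]
  R2 -= 0·R0 → [0,-6,-1]
  R2 -= 2·R1 → [0,0,-3]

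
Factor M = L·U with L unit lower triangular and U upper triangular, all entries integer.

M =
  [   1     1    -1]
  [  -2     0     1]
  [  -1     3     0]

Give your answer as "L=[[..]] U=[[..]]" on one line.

  row1 -= -2·row0 → [0,2,-1]
  row2 -= -1·row0 → [0,4,-1]
  row2 -= 2·row1 → [0,0,1]

L=[[1,0,0],[-2,1,0],[-1,2,1]] U=[[1,1,-1],[0,2,-1],[0,0,1]]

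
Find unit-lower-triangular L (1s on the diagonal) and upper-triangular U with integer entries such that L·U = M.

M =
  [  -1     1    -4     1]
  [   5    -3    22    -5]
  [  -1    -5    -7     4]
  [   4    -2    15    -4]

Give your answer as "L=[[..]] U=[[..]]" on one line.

L=[[1,0,0,0],[-5,1,0,0],[1,-3,1,0],[-4,1,-1,1]] U=[[-1,1,-4,1],[0,2,2,0],[0,0,3,3],[0,0,0,3]]

  R1 -= -5·R0 → [0,2,2,0]
  R2 -= 1·R0 → [0,-6,-3,3]
  R3 -= -4·R0 → [0,2,-1,0]
  R2 -= -3·R1 → [0,0,3,3]
  R3 -= 1·R1 → [0,0,-3,0]
  R3 -= -1·R2 → [0,0,0,3]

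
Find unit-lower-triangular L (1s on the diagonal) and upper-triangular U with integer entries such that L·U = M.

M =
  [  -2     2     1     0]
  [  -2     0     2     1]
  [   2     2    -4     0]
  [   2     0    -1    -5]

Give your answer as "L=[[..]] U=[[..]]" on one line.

  row1 -= 1·row0 → [0,-2,1,1]
  row2 -= -1·row0 → [0,4,-3,0]
  row3 -= -1·row0 → [0,2,0,-5]
  row2 -= -2·row1 → [0,0,-1,2]
  row3 -= -1·row1 → [0,0,1,-4]
  row3 -= -1·row2 → [0,0,0,-2]

L=[[1,0,0,0],[1,1,0,0],[-1,-2,1,0],[-1,-1,-1,1]] U=[[-2,2,1,0],[0,-2,1,1],[0,0,-1,2],[0,0,0,-2]]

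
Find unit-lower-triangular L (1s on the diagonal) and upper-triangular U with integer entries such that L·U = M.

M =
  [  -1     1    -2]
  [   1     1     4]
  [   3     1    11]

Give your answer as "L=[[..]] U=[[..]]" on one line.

  row1 -= -1·row0 → [0,2,2]
  row2 -= -3·row0 → [0,4,5]
  row2 -= 2·row1 → [0,0,1]

L=[[1,0,0],[-1,1,0],[-3,2,1]] U=[[-1,1,-2],[0,2,2],[0,0,1]]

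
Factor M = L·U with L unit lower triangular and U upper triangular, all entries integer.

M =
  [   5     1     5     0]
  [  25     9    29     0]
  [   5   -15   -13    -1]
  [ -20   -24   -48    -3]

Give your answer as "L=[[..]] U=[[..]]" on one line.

  r1 -= 5·r0 → [0,4,4,0]
  r2 -= 1·r0 → [0,-16,-18,-1]
  r3 -= -4·r0 → [0,-20,-28,-3]
  r2 -= -4·r1 → [0,0,-2,-1]
  r3 -= -5·r1 → [0,0,-8,-3]
  r3 -= 4·r2 → [0,0,0,1]

L=[[1,0,0,0],[5,1,0,0],[1,-4,1,0],[-4,-5,4,1]] U=[[5,1,5,0],[0,4,4,0],[0,0,-2,-1],[0,0,0,1]]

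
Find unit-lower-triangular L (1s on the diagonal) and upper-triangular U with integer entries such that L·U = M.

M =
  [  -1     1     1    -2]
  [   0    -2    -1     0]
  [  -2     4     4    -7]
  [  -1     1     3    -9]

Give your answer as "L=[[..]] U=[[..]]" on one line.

L=[[1,0,0,0],[0,1,0,0],[2,-1,1,0],[1,0,2,1]] U=[[-1,1,1,-2],[0,-2,-1,0],[0,0,1,-3],[0,0,0,-1]]

  row1 -= 0·row0 → [0,-2,-1,0]
  row2 -= 2·row0 → [0,2,2,-3]
  row3 -= 1·row0 → [0,0,2,-7]
  row2 -= -1·row1 → [0,0,1,-3]
  row3 -= 0·row1 → [0,0,2,-7]
  row3 -= 2·row2 → [0,0,0,-1]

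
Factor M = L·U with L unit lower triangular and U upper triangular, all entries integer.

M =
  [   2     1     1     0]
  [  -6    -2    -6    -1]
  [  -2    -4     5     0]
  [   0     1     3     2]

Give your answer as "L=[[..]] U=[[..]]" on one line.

  r1 -= -3·r0 → [0,1,-3,-1]
  r2 -= -1·r0 → [0,-3,6,0]
  r3 -= 0·r0 → [0,1,3,2]
  r2 -= -3·r1 → [0,0,-3,-3]
  r3 -= 1·r1 → [0,0,6,3]
  r3 -= -2·r2 → [0,0,0,-3]

L=[[1,0,0,0],[-3,1,0,0],[-1,-3,1,0],[0,1,-2,1]] U=[[2,1,1,0],[0,1,-3,-1],[0,0,-3,-3],[0,0,0,-3]]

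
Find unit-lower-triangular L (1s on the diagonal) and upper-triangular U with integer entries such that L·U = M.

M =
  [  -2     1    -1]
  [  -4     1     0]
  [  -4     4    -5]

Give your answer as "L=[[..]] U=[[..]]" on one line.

  row1 -= 2·row0 → [0,-1,2]
  row2 -= 2·row0 → [0,2,-3]
  row2 -= -2·row1 → [0,0,1]

L=[[1,0,0],[2,1,0],[2,-2,1]] U=[[-2,1,-1],[0,-1,2],[0,0,1]]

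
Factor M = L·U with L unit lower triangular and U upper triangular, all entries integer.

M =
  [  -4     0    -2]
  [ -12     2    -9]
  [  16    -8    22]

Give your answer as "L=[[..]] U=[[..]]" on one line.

  R1 -= 3·R0 → [0,2,-3]
  R2 -= -4·R0 → [0,-8,14]
  R2 -= -4·R1 → [0,0,2]

L=[[1,0,0],[3,1,0],[-4,-4,1]] U=[[-4,0,-2],[0,2,-3],[0,0,2]]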